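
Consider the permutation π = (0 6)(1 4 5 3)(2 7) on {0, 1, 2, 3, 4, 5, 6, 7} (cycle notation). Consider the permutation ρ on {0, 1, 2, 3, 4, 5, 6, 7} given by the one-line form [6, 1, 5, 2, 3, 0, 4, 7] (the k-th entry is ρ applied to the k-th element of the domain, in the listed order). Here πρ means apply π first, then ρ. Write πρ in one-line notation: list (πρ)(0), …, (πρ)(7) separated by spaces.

4 3 7 1 0 2 6 5

Chase each element through π then ρ: 0 → 6 → 4; 1 → 4 → 3; 2 → 7 → 7; 3 → 1 → 1; 4 → 5 → 0; 5 → 3 → 2; 6 → 0 → 6; 7 → 2 → 5.
Collecting the images, πρ = [4 3 7 1 0 2 6 5].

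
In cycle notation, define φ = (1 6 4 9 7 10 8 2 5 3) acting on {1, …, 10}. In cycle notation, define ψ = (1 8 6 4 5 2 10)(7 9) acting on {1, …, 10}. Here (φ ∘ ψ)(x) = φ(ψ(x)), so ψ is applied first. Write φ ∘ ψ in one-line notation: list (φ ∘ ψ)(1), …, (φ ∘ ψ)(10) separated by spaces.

2 8 1 3 5 9 7 4 10 6

Chase each element through ψ then φ: 1 → 8 → 2; 2 → 10 → 8; 3 → 3 → 1; 4 → 5 → 3; 5 → 2 → 5; 6 → 4 → 9; 7 → 9 → 7; 8 → 6 → 4; 9 → 7 → 10; 10 → 1 → 6.
So φ ∘ ψ in one-line form is 2 8 1 3 5 9 7 4 10 6.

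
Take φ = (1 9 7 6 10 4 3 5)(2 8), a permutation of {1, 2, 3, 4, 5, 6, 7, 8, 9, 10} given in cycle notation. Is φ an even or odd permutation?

even

The cycle lengths are 8, 2.
A cycle of length ℓ contributes ℓ−1 transpositions, so φ is a product of 7 + 1 = 8 transpositions — even.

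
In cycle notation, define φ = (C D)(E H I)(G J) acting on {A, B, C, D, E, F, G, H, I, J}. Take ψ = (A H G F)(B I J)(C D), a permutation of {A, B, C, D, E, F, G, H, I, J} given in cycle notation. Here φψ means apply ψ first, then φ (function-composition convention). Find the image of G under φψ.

F

ψ(G) = F, then φ(F) = F; composing gives (φψ)(G) = F.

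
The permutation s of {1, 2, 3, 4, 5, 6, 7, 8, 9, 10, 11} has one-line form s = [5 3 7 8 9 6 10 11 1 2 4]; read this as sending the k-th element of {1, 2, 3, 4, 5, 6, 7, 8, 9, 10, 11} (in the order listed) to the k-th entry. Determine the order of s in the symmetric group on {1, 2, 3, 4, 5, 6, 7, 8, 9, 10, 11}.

The disjoint-cycle form of s has cycle lengths 4, 3, 3, 1.
The order of s is the least common multiple of its cycle lengths: lcm(4, 3, 3) = 12.

12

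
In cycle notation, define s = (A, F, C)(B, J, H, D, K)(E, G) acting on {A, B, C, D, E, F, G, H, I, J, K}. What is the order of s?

30

The disjoint cycles have lengths 5, 3, 2, 1.
The order of s is the least common multiple of its cycle lengths: lcm(5, 3, 2) = 30.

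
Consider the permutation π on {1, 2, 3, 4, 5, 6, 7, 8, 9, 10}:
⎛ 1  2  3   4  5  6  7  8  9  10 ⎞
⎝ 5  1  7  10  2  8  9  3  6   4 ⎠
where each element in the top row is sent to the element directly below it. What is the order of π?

30

Decomposing into disjoint cycles gives cycle lengths 5, 3, 2.
The order of π is the least common multiple of its cycle lengths: lcm(5, 3, 2) = 30.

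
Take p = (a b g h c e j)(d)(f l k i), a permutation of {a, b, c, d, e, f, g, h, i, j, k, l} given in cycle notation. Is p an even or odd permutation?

odd

The cycle lengths are 7, 4, 1.
A cycle of length ℓ contributes ℓ−1 transpositions, so p is a product of 6 + 3 = 9 transpositions — odd.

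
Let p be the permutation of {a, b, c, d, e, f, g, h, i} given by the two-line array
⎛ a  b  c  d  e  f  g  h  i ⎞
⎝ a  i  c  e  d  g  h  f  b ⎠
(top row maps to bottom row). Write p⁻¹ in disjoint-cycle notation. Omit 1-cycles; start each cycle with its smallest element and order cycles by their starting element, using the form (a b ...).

(b i)(d e)(f h g)

The cycle decomposition of p is (b i)(d e)(f g h).
Reversing each cycle (and rotating so the smallest element leads) gives p⁻¹ = (b i)(d e)(f h g).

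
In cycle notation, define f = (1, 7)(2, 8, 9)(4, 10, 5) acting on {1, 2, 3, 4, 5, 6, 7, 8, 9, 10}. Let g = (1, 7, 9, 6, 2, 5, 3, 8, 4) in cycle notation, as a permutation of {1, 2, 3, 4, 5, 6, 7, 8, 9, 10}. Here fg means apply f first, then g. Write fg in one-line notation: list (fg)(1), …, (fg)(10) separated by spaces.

9 4 8 10 1 2 7 6 5 3

(fg)(x) = g(f(x)). Computing each image: g(f(1)) = g(7) = 9, g(f(2)) = g(8) = 4, g(f(3)) = g(3) = 8, g(f(4)) = g(10) = 10, g(f(5)) = g(4) = 1, g(f(6)) = g(6) = 2, g(f(7)) = g(1) = 7, g(f(8)) = g(9) = 6, g(f(9)) = g(2) = 5, g(f(10)) = g(5) = 3.
Hence fg = [9 4 8 10 1 2 7 6 5 3].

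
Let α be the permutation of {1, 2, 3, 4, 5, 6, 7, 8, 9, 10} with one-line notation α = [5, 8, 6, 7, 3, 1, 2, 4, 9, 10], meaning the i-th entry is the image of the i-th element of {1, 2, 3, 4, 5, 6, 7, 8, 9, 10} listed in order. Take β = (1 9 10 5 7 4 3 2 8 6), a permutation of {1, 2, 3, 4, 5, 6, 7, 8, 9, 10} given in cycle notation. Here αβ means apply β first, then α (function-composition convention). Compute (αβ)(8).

1

First apply β: β(8) = 6, then α(6) = 1. Thus (αβ)(8) = 1.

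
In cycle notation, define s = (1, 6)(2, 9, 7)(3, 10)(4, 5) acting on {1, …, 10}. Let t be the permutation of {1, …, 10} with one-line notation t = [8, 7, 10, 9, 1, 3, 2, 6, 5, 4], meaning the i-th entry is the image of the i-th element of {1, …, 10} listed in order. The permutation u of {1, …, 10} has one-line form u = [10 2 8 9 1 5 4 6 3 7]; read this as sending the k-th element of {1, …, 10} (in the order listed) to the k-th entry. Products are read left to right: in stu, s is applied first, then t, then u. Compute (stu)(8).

Apply the permutations in order: s(8) = 8, then t(8) = 6, then u(6) = 5. So (stu)(8) = 5.

5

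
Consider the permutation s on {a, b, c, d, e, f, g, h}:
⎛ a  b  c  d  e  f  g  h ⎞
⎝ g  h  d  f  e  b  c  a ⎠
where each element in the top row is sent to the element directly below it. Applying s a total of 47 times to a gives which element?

b

Tracing a → g → … returns to a after 7 steps, so a lies in a 7-cycle (a g c d f b h).
Powers repeat with period 7 on this cycle, and 47 mod 7 = 5, so s^47(a) = s^5(a).
Stepping 5 places around the cycle: a → g → c → d → f → b.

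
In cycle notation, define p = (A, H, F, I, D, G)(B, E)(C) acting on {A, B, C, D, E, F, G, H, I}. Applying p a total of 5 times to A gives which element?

G

A lies in the 6-cycle (A, H, F, I, D, G).
Stepping 5 places around the cycle: A → H → F → I → D → G.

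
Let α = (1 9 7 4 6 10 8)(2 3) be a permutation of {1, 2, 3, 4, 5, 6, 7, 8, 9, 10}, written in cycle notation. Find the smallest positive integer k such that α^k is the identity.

14

The disjoint cycles have lengths 7, 2, 1.
The order is lcm(7, 2) = 14.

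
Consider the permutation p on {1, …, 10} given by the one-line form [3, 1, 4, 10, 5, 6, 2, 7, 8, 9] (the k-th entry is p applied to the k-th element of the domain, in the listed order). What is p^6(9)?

Tracing 9 → 8 → … returns to 9 after 8 steps, so 9 lies in an 8-cycle (1, 3, 4, 10, 9, 8, 7, 2).
Stepping 6 places around the cycle: 9 → 8 → 7 → 2 → 1 → 3 → 4.

4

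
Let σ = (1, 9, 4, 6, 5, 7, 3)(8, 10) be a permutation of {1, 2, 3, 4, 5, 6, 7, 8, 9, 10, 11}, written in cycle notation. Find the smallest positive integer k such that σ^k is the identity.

The disjoint cycles have lengths 7, 2, 1, 1.
The order is lcm(7, 2) = 14.

14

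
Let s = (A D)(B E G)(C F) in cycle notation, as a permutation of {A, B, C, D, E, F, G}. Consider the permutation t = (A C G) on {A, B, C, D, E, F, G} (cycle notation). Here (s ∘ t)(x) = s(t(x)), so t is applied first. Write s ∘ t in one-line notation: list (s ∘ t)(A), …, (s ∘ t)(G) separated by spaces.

F E B A G C D

For each element, apply t then s: A → C → F; B → B → E; C → G → B; D → D → A; E → E → G; F → F → C; G → A → D.
Collecting the images, s ∘ t = [F E B A G C D].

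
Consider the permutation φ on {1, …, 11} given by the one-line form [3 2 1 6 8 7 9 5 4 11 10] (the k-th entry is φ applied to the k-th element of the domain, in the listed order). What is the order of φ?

4

Decomposing into disjoint cycles gives cycle lengths 4, 2, 2, 2, 1.
The order of φ is the least common multiple of its cycle lengths: lcm(4, 2, 2, 2) = 4.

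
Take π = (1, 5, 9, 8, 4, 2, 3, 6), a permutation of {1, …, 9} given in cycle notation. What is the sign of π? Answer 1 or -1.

-1

The cycle lengths are 8, 1.
A cycle of length ℓ contributes ℓ−1 transpositions, so π is a product of 7 transpositions — odd.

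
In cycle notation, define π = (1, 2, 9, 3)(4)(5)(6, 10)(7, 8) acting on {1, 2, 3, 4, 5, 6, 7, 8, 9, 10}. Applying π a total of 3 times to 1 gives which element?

1 lies in the 4-cycle (1, 2, 9, 3).
Advancing 3 steps from 1: 1 → 2 → 9 → 3.

3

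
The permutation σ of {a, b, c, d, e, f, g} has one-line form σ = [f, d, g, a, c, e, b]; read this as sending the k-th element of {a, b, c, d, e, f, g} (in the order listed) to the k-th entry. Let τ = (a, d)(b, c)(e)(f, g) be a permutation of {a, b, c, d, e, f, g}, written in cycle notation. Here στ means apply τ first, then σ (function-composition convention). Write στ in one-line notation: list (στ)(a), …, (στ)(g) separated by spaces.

For each element, apply τ then σ: a → d → a; b → c → g; c → b → d; d → a → f; e → e → c; f → g → b; g → f → e.
So στ in one-line form is a g d f c b e.

a g d f c b e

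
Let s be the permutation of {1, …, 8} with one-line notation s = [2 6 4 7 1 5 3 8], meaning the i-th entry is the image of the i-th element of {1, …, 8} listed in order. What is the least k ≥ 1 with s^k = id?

Decomposing into disjoint cycles gives cycle lengths 4, 3, 1.
Since disjoint cycles commute, ord(s) = lcm(4, 3) = 12.

12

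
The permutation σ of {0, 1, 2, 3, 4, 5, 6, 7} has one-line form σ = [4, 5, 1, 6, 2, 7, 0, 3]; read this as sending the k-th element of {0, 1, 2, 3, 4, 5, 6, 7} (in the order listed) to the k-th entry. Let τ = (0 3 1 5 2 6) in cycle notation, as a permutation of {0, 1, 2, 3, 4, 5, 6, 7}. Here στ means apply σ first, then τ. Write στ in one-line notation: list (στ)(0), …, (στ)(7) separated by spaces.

4 2 5 0 6 7 3 1

For each element, apply σ then τ: 0 → 4 → 4; 1 → 5 → 2; 2 → 1 → 5; 3 → 6 → 0; 4 → 2 → 6; 5 → 7 → 7; 6 → 0 → 3; 7 → 3 → 1.
Collecting the images, στ = [4 2 5 0 6 7 3 1].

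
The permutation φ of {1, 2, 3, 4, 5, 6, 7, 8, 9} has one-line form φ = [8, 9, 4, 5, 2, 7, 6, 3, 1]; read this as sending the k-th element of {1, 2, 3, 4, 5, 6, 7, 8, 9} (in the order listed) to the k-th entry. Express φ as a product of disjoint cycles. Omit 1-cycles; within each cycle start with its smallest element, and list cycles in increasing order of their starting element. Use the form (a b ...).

(1 8 3 4 5 2 9)(6 7)

Start at 1 and follow images: 1 → 8 → 3 → 4 → 5 → 2 → 9 → 1, giving the cycle (1 8 3 4 5 2 9).
Continuing from each remaining unvisited element yields (1 8 3 4 5 2 9)(6 7).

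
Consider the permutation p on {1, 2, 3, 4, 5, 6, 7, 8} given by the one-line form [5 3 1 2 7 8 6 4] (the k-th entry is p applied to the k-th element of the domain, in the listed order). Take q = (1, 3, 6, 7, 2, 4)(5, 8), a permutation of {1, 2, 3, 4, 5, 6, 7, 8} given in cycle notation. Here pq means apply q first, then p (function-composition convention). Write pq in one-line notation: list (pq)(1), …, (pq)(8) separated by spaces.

Chase each element through q then p: 1 → 3 → 1; 2 → 4 → 2; 3 → 6 → 8; 4 → 1 → 5; 5 → 8 → 4; 6 → 7 → 6; 7 → 2 → 3; 8 → 5 → 7.
So pq in one-line form is 1 2 8 5 4 6 3 7.

1 2 8 5 4 6 3 7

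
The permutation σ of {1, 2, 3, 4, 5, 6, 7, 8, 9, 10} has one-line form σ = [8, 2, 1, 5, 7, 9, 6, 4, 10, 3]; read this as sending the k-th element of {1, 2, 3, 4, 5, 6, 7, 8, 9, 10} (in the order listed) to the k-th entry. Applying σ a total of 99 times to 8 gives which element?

Tracing 8 → 4 → … returns to 8 after 9 steps, so 8 lies in a 9-cycle (1, 8, 4, 5, 7, 6, 9, 10, 3).
On a 9-cycle, σ^9 is the identity, so σ^99 = σ^0 there (99 ≡ 0 mod 9).
So σ^99(8) = 8.

8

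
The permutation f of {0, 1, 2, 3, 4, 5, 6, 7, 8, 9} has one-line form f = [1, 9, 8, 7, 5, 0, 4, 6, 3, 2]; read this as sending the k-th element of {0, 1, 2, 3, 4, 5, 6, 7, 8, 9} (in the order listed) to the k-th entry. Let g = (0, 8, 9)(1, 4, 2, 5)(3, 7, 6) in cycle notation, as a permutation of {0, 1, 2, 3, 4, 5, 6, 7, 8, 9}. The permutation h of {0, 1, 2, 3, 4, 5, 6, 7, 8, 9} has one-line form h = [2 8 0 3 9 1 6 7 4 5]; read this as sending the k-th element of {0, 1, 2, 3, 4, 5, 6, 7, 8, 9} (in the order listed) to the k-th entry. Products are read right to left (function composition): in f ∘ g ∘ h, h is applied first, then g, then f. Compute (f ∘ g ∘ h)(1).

2

Chase 1: h(1) = 8; g(8) = 9; f(9) = 2. Hence (f ∘ g ∘ h)(1) = 2.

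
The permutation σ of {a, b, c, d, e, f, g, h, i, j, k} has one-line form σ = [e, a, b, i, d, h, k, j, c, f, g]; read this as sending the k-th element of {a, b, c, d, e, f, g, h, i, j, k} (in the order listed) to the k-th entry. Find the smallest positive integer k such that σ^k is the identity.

Decomposing into disjoint cycles gives cycle lengths 6, 3, 2.
The order is lcm(6, 3, 2) = 6.

6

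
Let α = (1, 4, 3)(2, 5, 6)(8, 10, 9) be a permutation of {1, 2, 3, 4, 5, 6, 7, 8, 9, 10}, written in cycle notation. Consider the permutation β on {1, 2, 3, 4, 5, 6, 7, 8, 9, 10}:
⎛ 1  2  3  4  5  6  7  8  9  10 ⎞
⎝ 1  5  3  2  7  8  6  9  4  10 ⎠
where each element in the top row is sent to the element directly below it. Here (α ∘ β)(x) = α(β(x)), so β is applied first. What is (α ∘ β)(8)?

β(8) = 9, then α(9) = 8; composing gives (α ∘ β)(8) = 8.

8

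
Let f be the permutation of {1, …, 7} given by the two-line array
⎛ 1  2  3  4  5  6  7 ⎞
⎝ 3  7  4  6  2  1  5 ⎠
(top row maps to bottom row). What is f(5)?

2

The entry below 5 in the array is 2, so f(5) = 2.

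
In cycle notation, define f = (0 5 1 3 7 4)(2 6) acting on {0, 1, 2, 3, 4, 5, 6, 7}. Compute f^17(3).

1

3 lies in the 6-cycle (0 5 1 3 7 4).
Powers repeat with period 6 on this cycle, and 17 mod 6 = 5, so f^17(3) = f^5(3).
Stepping 5 places around the cycle: 3 → 7 → 4 → 0 → 5 → 1.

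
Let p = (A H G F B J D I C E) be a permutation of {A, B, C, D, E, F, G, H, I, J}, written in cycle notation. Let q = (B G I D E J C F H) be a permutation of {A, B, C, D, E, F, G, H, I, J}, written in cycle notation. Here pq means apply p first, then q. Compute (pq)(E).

First apply p: p(E) = A, then q(A) = A. Thus (pq)(E) = A.

A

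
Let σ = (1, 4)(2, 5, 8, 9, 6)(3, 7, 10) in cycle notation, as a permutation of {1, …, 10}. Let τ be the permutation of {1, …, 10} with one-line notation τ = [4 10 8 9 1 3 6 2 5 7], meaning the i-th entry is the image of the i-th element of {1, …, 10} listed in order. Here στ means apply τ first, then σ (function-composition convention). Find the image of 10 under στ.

(στ)(10) = σ(τ(10)). τ(10) = 7, then σ(7) = 10. So (στ)(10) = 10.

10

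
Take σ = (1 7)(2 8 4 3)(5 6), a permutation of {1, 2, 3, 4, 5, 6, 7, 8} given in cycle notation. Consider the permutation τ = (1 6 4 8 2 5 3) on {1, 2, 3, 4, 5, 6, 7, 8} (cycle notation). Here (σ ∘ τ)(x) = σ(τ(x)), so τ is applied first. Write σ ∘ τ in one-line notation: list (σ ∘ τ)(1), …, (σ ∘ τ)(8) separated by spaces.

(σ ∘ τ)(x) = σ(τ(x)). Computing each image: σ(τ(1)) = σ(6) = 5, σ(τ(2)) = σ(5) = 6, σ(τ(3)) = σ(1) = 7, σ(τ(4)) = σ(8) = 4, σ(τ(5)) = σ(3) = 2, σ(τ(6)) = σ(4) = 3, σ(τ(7)) = σ(7) = 1, σ(τ(8)) = σ(2) = 8.
Hence σ ∘ τ = [5 6 7 4 2 3 1 8].

5 6 7 4 2 3 1 8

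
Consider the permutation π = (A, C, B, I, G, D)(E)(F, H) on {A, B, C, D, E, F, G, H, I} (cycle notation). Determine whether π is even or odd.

The cycle lengths are 6, 2, 1.
A cycle of length ℓ contributes ℓ−1 transpositions, so π is a product of 5 + 1 = 6 transpositions — even.

even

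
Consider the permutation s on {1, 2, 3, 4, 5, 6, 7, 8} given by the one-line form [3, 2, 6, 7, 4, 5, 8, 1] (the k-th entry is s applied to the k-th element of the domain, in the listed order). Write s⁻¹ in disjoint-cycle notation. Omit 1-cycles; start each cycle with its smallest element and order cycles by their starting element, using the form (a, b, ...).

First write s in disjoint cycles: (1, 3, 6, 5, 4, 7, 8).
The inverse reverses every cycle; in canonical form, s⁻¹ = (1, 8, 7, 4, 5, 6, 3).

(1, 8, 7, 4, 5, 6, 3)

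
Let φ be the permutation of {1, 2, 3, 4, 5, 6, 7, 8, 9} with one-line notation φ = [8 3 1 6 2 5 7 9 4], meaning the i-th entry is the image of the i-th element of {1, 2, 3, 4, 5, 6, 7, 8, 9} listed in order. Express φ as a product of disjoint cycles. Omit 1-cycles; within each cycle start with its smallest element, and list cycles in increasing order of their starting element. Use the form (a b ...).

Iterating φ from 1 gives 1 → 8 → 9 → 4 → 6 → 5 → 2 → 3 → 1; that is the 8-cycle (1 8 9 4 6 5 2 3).
Continuing from each remaining unvisited element yields (1 8 9 4 6 5 2 3).

(1 8 9 4 6 5 2 3)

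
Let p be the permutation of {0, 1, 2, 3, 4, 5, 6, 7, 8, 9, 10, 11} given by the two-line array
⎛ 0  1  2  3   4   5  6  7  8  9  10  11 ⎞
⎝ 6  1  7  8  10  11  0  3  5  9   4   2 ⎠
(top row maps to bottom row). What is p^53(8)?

3

Tracing 8 → 5 → … returns to 8 after 6 steps, so 8 lies in a 6-cycle (2 7 3 8 5 11).
Since the cycle has length 6, p^53 acts on it the same as p^5 (53 mod 6 = 5).
Stepping 5 places around the cycle: 8 → 5 → 11 → 2 → 7 → 3.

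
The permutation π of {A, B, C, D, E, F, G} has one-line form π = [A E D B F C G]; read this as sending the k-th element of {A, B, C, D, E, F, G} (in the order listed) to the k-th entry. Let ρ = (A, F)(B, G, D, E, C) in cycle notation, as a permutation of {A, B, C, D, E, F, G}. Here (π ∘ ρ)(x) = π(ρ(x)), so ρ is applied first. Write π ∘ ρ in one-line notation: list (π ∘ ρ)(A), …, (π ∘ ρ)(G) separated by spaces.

C G E F D A B

Chase each element through ρ then π: A → F → C; B → G → G; C → B → E; D → E → F; E → C → D; F → A → A; G → D → B.
Collecting the images, π ∘ ρ = [C G E F D A B].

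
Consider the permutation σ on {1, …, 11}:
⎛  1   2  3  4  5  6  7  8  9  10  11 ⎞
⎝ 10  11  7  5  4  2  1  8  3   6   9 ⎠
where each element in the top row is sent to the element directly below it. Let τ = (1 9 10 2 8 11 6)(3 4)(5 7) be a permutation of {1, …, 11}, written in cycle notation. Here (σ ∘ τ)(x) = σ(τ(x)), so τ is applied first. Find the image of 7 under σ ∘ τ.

4

(σ ∘ τ)(7) = σ(τ(7)). τ(7) = 5, then σ(5) = 4. So (σ ∘ τ)(7) = 4.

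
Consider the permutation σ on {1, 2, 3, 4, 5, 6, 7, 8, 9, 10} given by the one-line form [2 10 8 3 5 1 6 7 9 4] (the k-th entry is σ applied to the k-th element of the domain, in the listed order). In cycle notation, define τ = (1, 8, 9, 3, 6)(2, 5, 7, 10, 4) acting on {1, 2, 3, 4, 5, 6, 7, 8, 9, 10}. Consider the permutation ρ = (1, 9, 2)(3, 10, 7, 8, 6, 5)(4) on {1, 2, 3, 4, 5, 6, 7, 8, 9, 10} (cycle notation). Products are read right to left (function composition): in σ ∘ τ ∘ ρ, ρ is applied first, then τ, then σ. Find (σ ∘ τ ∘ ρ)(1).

8

Chase 1: ρ(1) = 9; τ(9) = 3; σ(3) = 8. Hence (σ ∘ τ ∘ ρ)(1) = 8.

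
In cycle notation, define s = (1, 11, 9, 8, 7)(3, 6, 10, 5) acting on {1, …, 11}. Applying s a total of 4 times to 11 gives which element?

11 lies in the 5-cycle (1, 11, 9, 8, 7).
Advancing 4 steps from 11: 11 → 9 → 8 → 7 → 1.

1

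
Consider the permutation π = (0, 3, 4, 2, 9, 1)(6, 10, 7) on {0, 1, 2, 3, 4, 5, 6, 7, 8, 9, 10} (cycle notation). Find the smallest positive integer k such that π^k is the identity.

6

The cycle type of π is (6, 3, 1, 1).
The order is lcm(6, 3) = 6.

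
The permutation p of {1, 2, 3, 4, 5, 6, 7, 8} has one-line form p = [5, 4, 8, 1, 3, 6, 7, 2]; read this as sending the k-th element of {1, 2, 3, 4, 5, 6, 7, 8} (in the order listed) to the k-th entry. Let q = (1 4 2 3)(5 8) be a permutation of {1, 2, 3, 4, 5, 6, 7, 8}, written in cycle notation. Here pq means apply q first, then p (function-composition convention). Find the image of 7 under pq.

q(7) = 7, then p(7) = 7; composing gives (pq)(7) = 7.

7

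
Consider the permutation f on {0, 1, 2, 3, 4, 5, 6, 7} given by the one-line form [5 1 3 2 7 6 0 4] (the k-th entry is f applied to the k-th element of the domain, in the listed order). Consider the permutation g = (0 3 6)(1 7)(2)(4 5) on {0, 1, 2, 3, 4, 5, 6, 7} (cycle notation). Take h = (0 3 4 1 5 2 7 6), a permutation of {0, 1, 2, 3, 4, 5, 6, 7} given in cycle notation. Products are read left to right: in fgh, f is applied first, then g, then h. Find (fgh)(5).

Chase 5: f(5) = 6; g(6) = 0; h(0) = 3. Hence (fgh)(5) = 3.

3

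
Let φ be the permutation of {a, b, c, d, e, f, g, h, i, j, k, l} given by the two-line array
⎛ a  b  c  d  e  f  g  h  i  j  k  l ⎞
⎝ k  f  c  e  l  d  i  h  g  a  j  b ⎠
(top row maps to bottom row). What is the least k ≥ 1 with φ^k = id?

The disjoint-cycle form of φ has cycle lengths 5, 3, 2, 1, 1.
The order is lcm(5, 3, 2) = 30.

30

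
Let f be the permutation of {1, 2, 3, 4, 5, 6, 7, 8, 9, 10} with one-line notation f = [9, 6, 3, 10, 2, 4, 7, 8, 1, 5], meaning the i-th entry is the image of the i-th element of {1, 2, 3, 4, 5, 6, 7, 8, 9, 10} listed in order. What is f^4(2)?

5

Tracing 2 → 6 → … returns to 2 after 5 steps, so 2 lies in a 5-cycle (2 6 4 10 5).
Stepping 4 places around the cycle: 2 → 6 → 4 → 10 → 5.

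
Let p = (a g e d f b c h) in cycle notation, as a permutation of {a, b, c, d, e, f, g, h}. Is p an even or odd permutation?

odd

The cycle lengths are 8.
A cycle of length ℓ contributes ℓ−1 transpositions, so p is a product of 7 transpositions — odd.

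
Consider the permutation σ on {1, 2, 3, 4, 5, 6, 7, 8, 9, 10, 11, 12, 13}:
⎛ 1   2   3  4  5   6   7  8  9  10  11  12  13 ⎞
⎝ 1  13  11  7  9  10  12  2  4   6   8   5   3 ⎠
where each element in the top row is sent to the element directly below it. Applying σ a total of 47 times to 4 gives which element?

Tracing 4 → 7 → … returns to 4 after 5 steps, so 4 lies in a 5-cycle (4 7 12 5 9).
Powers repeat with period 5 on this cycle, and 47 mod 5 = 2, so σ^47(4) = σ^2(4).
Advancing 2 steps from 4: 4 → 7 → 12.

12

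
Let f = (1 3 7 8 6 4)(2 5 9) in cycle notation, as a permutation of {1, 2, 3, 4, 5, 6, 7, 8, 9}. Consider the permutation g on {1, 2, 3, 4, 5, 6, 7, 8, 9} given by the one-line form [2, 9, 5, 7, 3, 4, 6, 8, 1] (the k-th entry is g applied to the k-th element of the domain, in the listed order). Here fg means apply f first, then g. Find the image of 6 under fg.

f(6) = 4, then g(4) = 7; composing gives (fg)(6) = 7.

7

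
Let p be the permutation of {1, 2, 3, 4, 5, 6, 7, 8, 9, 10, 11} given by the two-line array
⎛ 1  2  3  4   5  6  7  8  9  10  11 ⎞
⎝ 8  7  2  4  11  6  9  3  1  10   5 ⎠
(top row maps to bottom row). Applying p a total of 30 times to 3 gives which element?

3

Tracing 3 → 2 → … returns to 3 after 6 steps, so 3 lies in a 6-cycle (1, 8, 3, 2, 7, 9).
On a 6-cycle, p^6 is the identity, so p^30 = p^0 there (30 ≡ 0 mod 6).
So p^30(3) = 3.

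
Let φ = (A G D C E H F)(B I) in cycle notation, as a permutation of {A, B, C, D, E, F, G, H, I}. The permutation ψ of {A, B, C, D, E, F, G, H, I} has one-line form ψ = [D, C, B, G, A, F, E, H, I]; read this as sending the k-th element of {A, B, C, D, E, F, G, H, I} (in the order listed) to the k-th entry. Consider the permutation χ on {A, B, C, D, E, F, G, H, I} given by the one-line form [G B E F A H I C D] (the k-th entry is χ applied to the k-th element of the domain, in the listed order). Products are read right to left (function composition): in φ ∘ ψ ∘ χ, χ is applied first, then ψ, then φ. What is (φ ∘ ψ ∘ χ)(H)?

I

Chase H: χ(H) = C; ψ(C) = B; φ(B) = I. Hence (φ ∘ ψ ∘ χ)(H) = I.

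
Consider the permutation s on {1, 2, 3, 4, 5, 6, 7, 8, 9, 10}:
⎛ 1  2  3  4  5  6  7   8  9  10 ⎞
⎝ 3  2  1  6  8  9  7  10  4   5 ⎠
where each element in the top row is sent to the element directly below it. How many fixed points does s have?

2

The fixed points (elements with s(x) = x) are {2, 7}, so there are 2.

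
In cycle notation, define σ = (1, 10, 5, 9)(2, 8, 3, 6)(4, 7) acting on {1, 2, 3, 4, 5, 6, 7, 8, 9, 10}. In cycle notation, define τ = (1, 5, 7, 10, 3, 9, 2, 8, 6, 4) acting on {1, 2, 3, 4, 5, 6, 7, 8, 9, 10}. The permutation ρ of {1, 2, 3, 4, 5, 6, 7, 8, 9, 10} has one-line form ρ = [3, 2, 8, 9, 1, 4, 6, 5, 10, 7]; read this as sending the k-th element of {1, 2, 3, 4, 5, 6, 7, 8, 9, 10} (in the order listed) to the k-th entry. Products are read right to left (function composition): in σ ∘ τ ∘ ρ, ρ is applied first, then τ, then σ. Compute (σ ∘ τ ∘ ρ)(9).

6

(σ ∘ τ ∘ ρ)(9) = σ(τ(ρ(9))). ρ(9) = 10, then τ(10) = 3, then σ(3) = 6, so the result is 6.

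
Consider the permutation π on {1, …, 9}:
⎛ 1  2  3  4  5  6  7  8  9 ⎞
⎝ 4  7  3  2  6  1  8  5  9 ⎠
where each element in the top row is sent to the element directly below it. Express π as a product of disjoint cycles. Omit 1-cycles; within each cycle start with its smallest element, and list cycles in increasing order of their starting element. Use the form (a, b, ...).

Iterating π from 1 gives 1 → 4 → 2 → 7 → 8 → 5 → 6 → 1; that is the 7-cycle (1, 4, 2, 7, 8, 5, 6).
Repeating from the next unused element and collecting all non-trivial cycles gives (1, 4, 2, 7, 8, 5, 6).

(1, 4, 2, 7, 8, 5, 6)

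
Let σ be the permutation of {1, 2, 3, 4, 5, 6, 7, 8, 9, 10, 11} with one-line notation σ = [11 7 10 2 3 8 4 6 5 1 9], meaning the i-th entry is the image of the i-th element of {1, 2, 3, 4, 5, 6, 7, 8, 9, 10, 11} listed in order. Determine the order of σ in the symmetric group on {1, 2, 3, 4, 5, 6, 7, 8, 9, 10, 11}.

Decomposing into disjoint cycles gives cycle lengths 6, 3, 2.
Since disjoint cycles commute, ord(σ) = lcm(6, 3, 2) = 6.

6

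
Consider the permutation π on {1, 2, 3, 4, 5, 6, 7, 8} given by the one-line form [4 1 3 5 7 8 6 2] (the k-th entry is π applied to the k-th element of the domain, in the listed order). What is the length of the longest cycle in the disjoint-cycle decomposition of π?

Decomposing into disjoint cycles gives (1 4 5 7 6 8 2); the longest has length 7.

7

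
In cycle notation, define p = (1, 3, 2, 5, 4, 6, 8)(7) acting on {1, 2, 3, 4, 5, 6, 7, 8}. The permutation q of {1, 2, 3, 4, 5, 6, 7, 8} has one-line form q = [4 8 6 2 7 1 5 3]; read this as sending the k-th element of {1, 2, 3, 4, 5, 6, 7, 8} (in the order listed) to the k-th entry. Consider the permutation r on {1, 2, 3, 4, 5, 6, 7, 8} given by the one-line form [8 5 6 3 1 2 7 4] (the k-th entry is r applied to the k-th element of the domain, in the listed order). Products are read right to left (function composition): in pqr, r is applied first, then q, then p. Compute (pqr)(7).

4

Apply the permutations in order: r(7) = 7, then q(7) = 5, then p(5) = 4. So (pqr)(7) = 4.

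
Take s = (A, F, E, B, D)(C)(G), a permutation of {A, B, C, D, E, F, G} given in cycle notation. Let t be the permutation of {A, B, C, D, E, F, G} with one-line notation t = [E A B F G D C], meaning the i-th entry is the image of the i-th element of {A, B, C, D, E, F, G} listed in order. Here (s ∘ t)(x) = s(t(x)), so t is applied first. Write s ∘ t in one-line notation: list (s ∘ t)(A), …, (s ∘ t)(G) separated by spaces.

B F D E G A C

Chase each element through t then s: A → E → B; B → A → F; C → B → D; D → F → E; E → G → G; F → D → A; G → C → C.
Collecting the images, s ∘ t = [B F D E G A C].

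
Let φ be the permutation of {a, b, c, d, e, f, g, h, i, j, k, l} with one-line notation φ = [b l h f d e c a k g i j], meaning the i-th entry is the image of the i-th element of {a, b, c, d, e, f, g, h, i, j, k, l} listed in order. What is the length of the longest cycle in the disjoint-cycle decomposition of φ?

Decomposing into disjoint cycles gives (a, b, l, j, g, c, h)(d, f, e)(i, k); the longest has length 7.

7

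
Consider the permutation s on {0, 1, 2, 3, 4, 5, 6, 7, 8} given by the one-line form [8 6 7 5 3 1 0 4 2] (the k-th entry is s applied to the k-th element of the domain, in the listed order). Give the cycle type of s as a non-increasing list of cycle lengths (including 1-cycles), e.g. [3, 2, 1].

[9]

The disjoint cycles are (0 8 2 7 4 3 5 1 6), with lengths 9 in non-increasing order.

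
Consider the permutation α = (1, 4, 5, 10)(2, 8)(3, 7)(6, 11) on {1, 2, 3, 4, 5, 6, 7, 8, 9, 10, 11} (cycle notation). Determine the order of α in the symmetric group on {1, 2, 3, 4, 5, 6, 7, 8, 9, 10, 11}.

4

The cycle type of α is (4, 2, 2, 2, 1).
The order is lcm(4, 2, 2, 2) = 4.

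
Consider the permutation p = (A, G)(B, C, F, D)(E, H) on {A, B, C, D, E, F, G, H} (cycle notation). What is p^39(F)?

C

F lies in the 4-cycle (B, C, F, D).
On a 4-cycle, p^4 is the identity, so p^39 = p^3 there (39 ≡ 3 mod 4).
Stepping 3 places around the cycle: F → D → B → C.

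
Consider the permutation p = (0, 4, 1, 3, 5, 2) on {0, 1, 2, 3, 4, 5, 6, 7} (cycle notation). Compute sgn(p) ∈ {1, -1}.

The cycle lengths are 6, 1, 1.
A cycle is odd iff its length is even; p has 1 even-length cycle, so sgn(p) = (−1)^1 and p is odd.

-1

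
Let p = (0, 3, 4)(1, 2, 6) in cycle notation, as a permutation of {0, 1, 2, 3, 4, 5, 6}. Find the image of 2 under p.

6

In the cycle (1, 2, 6), 2 is followed by 6, so p(2) = 6.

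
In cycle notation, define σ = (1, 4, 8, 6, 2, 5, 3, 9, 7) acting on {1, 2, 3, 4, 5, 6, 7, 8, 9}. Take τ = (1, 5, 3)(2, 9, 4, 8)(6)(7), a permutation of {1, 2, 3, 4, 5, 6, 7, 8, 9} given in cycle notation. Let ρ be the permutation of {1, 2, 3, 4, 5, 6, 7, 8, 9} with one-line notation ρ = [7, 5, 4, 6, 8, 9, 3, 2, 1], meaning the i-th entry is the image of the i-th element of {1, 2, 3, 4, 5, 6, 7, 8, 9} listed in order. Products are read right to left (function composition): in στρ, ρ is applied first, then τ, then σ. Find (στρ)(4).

2

Chase 4: ρ(4) = 6; τ(6) = 6; σ(6) = 2. Hence (στρ)(4) = 2.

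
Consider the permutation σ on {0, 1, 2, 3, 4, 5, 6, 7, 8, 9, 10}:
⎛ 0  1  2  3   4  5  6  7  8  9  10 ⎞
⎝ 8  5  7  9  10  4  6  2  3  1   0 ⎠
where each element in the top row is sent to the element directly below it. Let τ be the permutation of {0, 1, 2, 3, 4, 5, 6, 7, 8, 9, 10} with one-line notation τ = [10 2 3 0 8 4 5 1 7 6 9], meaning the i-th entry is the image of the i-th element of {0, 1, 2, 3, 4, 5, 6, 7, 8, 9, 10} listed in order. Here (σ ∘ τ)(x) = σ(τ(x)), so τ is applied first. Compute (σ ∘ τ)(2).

First apply τ: τ(2) = 3, then σ(3) = 9. Thus (σ ∘ τ)(2) = 9.

9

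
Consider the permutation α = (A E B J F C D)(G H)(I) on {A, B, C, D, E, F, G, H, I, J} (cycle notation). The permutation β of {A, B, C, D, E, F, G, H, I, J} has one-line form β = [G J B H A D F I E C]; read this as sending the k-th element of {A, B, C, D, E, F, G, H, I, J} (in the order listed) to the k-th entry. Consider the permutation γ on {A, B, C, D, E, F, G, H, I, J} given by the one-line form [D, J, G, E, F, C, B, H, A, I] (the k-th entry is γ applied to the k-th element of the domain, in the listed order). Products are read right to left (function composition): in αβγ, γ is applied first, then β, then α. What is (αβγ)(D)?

(αβγ)(D) = α(β(γ(D))). γ(D) = E, then β(E) = A, then α(A) = E, so the result is E.

E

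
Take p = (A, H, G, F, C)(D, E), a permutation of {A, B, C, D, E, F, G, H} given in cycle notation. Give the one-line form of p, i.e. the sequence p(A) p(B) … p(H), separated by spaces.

H B A E D C F G

Each element maps to the next entry in its cycle (wrapping to the front): A→H, B→B, C→A, D→E, E→D, F→C, G→F, H→G.
Listing these in domain order gives H B A E D C F G.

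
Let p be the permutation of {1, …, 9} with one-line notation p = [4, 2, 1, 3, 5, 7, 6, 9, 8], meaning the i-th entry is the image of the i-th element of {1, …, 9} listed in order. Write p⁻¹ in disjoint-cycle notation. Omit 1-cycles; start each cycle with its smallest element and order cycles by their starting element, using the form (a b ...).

First write p in disjoint cycles: (1 4 3)(6 7)(8 9).
Reversing each cycle (and rotating so the smallest element leads) gives p⁻¹ = (1 3 4)(6 7)(8 9).

(1 3 4)(6 7)(8 9)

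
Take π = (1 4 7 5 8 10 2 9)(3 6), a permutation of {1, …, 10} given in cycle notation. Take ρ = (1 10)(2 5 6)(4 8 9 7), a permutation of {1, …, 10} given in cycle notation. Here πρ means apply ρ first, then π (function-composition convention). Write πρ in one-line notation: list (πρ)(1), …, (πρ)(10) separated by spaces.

(πρ)(x) = π(ρ(x)). Computing each image: π(ρ(1)) = π(10) = 2, π(ρ(2)) = π(5) = 8, π(ρ(3)) = π(3) = 6, π(ρ(4)) = π(8) = 10, π(ρ(5)) = π(6) = 3, π(ρ(6)) = π(2) = 9, π(ρ(7)) = π(4) = 7, π(ρ(8)) = π(9) = 1, π(ρ(9)) = π(7) = 5, π(ρ(10)) = π(1) = 4.
Hence πρ = [2 8 6 10 3 9 7 1 5 4].

2 8 6 10 3 9 7 1 5 4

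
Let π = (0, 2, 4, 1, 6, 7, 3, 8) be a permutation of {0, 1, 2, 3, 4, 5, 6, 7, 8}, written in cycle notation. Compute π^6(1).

1 lies in the 8-cycle (0, 2, 4, 1, 6, 7, 3, 8).
Stepping 6 places around the cycle: 1 → 6 → 7 → 3 → 8 → 0 → 2.

2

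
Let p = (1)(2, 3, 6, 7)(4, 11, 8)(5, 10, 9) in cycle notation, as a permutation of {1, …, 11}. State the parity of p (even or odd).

The cycle lengths are 4, 3, 3, 1.
A cycle is odd iff its length is even; p has 1 even-length cycle, so sgn(p) = (−1)^1 and p is odd.

odd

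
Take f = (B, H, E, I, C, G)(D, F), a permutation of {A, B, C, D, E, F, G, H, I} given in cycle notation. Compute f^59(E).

H

E lies in the 6-cycle (B, H, E, I, C, G).
On a 6-cycle, f^6 is the identity, so f^59 = f^5 there (59 ≡ 5 mod 6).
Advancing 5 steps from E: E → I → C → G → B → H.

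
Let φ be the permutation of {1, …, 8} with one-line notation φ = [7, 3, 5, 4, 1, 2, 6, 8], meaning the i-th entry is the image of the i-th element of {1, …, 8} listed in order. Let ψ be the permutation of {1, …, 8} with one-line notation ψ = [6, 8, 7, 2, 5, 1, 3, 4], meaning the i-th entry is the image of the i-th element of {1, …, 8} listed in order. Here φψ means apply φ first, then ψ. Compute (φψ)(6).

8

φ(6) = 2, then ψ(2) = 8; composing gives (φψ)(6) = 8.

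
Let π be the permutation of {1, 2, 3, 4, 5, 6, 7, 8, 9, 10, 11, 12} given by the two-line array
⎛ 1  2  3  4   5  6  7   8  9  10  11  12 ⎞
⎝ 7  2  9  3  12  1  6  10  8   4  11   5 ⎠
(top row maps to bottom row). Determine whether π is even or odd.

In disjoint-cycle form the cycle lengths are 5, 3, 2, 1, 1.
A cycle is odd iff its length is even; π has 1 even-length cycle, so sgn(π) = (−1)^1 and π is odd.

odd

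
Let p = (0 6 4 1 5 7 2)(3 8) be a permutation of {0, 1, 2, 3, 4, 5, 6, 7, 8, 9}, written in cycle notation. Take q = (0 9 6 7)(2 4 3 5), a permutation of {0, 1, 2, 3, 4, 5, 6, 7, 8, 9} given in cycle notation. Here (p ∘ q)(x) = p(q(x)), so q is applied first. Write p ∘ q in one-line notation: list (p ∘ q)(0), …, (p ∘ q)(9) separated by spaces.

9 5 1 7 8 0 2 6 3 4

Chase each element through q then p: 0 → 9 → 9; 1 → 1 → 5; 2 → 4 → 1; 3 → 5 → 7; 4 → 3 → 8; 5 → 2 → 0; 6 → 7 → 2; 7 → 0 → 6; 8 → 8 → 3; 9 → 6 → 4.
Collecting the images, p ∘ q = [9 5 1 7 8 0 2 6 3 4].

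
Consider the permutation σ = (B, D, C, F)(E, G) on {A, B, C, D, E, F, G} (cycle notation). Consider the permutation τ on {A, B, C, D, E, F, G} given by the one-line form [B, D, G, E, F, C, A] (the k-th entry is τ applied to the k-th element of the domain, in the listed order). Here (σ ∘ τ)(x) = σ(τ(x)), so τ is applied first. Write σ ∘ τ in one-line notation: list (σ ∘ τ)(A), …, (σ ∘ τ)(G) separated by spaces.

Chase each element through τ then σ: A → B → D; B → D → C; C → G → E; D → E → G; E → F → B; F → C → F; G → A → A.
Collecting the images, σ ∘ τ = [D C E G B F A].

D C E G B F A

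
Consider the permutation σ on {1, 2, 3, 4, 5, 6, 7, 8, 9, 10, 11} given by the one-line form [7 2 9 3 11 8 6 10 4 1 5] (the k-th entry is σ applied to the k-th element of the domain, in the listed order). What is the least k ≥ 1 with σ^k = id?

30

Decomposing into disjoint cycles gives cycle lengths 5, 3, 2, 1.
The order of σ is the least common multiple of its cycle lengths: lcm(5, 3, 2) = 30.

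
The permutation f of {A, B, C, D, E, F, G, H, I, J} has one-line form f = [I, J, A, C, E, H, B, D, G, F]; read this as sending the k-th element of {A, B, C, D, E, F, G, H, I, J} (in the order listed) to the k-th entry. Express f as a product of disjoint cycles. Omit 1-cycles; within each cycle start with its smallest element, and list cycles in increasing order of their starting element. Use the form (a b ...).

(A I G B J F H D C)

Start at A and follow images: A → I → G → B → J → F → H → D → C → A, giving the cycle (A I G B J F H D C).
Continuing from each remaining unvisited element yields (A I G B J F H D C).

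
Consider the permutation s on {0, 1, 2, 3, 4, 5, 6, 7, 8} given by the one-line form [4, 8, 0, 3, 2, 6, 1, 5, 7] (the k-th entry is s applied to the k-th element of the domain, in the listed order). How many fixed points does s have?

1

The fixed points (elements with s(x) = x) are {3}, so there is 1.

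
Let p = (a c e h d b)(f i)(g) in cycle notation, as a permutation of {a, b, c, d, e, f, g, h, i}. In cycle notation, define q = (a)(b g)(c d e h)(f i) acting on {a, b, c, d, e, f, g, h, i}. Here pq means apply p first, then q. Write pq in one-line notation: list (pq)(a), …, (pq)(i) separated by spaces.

Chase each element through p then q: a → c → d; b → a → a; c → e → h; d → b → g; e → h → c; f → i → f; g → g → b; h → d → e; i → f → i.
So pq in one-line form is d a h g c f b e i.

d a h g c f b e i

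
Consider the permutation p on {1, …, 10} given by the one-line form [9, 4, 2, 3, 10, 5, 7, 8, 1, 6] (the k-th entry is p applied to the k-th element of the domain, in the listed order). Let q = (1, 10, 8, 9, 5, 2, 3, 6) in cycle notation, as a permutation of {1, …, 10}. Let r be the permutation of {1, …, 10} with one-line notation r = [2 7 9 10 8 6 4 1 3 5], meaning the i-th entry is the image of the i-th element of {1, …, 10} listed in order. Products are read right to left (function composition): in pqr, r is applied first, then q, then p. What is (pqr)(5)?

1

Apply the permutations in order: r(5) = 8, then q(8) = 9, then p(9) = 1. So (pqr)(5) = 1.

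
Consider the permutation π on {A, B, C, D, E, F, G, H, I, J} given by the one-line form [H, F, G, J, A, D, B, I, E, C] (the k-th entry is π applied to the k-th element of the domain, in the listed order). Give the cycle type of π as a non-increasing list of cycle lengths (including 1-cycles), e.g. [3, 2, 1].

The disjoint cycles are (A H I E)(B F D J C G), with lengths 6, 4 in non-increasing order.

[6, 4]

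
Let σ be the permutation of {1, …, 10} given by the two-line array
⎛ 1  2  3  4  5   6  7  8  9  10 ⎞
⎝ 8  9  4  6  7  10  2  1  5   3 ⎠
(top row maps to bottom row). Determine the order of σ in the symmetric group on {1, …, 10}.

4

Decomposing into disjoint cycles gives cycle lengths 4, 4, 2.
Since disjoint cycles commute, ord(σ) = lcm(4, 4, 2) = 4.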